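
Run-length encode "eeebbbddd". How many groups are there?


Input: eeebbbddd
Scanning for consecutive runs:
  Group 1: 'e' x 3 (positions 0-2)
  Group 2: 'b' x 3 (positions 3-5)
  Group 3: 'd' x 3 (positions 6-8)
Total groups: 3

3


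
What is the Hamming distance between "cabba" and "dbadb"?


Comparing "cabba" and "dbadb" position by position:
  Position 0: 'c' vs 'd' => differ
  Position 1: 'a' vs 'b' => differ
  Position 2: 'b' vs 'a' => differ
  Position 3: 'b' vs 'd' => differ
  Position 4: 'a' vs 'b' => differ
Total differences (Hamming distance): 5

5


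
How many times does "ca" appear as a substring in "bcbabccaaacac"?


Searching for "ca" in "bcbabccaaacac"
Scanning each position:
  Position 0: "bc" => no
  Position 1: "cb" => no
  Position 2: "ba" => no
  Position 3: "ab" => no
  Position 4: "bc" => no
  Position 5: "cc" => no
  Position 6: "ca" => MATCH
  Position 7: "aa" => no
  Position 8: "aa" => no
  Position 9: "ac" => no
  Position 10: "ca" => MATCH
  Position 11: "ac" => no
Total occurrences: 2

2


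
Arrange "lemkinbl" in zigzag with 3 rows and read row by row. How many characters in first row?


Zigzag "lemkinbl" into 3 rows:
Placing characters:
  'l' => row 0
  'e' => row 1
  'm' => row 2
  'k' => row 1
  'i' => row 0
  'n' => row 1
  'b' => row 2
  'l' => row 1
Rows:
  Row 0: "li"
  Row 1: "eknl"
  Row 2: "mb"
First row length: 2

2


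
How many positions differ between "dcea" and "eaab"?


Comparing "dcea" and "eaab" position by position:
  Position 0: 'd' vs 'e' => DIFFER
  Position 1: 'c' vs 'a' => DIFFER
  Position 2: 'e' vs 'a' => DIFFER
  Position 3: 'a' vs 'b' => DIFFER
Positions that differ: 4

4


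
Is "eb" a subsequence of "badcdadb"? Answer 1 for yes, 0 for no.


Check if "eb" is a subsequence of "badcdadb"
Greedy scan:
  Position 0 ('b'): no match needed
  Position 1 ('a'): no match needed
  Position 2 ('d'): no match needed
  Position 3 ('c'): no match needed
  Position 4 ('d'): no match needed
  Position 5 ('a'): no match needed
  Position 6 ('d'): no match needed
  Position 7 ('b'): no match needed
Only matched 0/2 characters => not a subsequence

0


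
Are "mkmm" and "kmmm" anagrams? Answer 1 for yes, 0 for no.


Strings: "mkmm", "kmmm"
Sorted first:  kmmm
Sorted second: kmmm
Sorted forms match => anagrams

1


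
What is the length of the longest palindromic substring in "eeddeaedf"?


Input: "eeddeaedf"
Checking substrings for palindromes:
  [3:8] "deaed" (len 5) => palindrome
  [1:5] "edde" (len 4) => palindrome
  [4:7] "eae" (len 3) => palindrome
  [0:2] "ee" (len 2) => palindrome
  [2:4] "dd" (len 2) => palindrome
Longest palindromic substring: "deaed" with length 5

5


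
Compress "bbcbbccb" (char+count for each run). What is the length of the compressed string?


Input: bbcbbccb
Runs:
  'b' x 2 => "b2"
  'c' x 1 => "c1"
  'b' x 2 => "b2"
  'c' x 2 => "c2"
  'b' x 1 => "b1"
Compressed: "b2c1b2c2b1"
Compressed length: 10

10


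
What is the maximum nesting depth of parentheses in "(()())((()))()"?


Input: "(()())((()))()"
Tracking depth:
  Position 0 '(': depth becomes 1
  Position 1 '(': depth becomes 2
  Position 2 ')': depth becomes 1
  Position 3 '(': depth becomes 2
  Position 4 ')': depth becomes 1
  Position 5 ')': depth becomes 0
  Position 6 '(': depth becomes 1
  Position 7 '(': depth becomes 2
  Position 8 '(': depth becomes 3
  Position 9 ')': depth becomes 2
  Position 10 ')': depth becomes 1
  Position 11 ')': depth becomes 0
  Position 12 '(': depth becomes 1
  Position 13 ')': depth becomes 0
Maximum depth reached: 3

3


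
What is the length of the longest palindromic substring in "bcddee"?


Input: "bcddee"
Checking substrings for palindromes:
  [2:4] "dd" (len 2) => palindrome
  [4:6] "ee" (len 2) => palindrome
Longest palindromic substring: "dd" with length 2

2


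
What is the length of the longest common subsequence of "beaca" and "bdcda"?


LCS of "beaca" and "bdcda"
DP table:
           b    d    c    d    a
      0    0    0    0    0    0
  b   0    1    1    1    1    1
  e   0    1    1    1    1    1
  a   0    1    1    1    1    2
  c   0    1    1    2    2    2
  a   0    1    1    2    2    3
LCS length = dp[5][5] = 3

3


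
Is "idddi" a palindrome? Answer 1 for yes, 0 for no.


Input: idddi
Reversed: idddi
  Compare pos 0 ('i') with pos 4 ('i'): match
  Compare pos 1 ('d') with pos 3 ('d'): match
Result: palindrome

1


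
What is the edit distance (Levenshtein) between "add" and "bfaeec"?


Computing edit distance: "add" -> "bfaeec"
DP table:
           b    f    a    e    e    c
      0    1    2    3    4    5    6
  a   1    1    2    2    3    4    5
  d   2    2    2    3    3    4    5
  d   3    3    3    3    4    4    5
Edit distance = dp[3][6] = 5

5


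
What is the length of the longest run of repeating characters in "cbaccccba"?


Input: "cbaccccba"
Scanning for longest run:
  Position 1 ('b'): new char, reset run to 1
  Position 2 ('a'): new char, reset run to 1
  Position 3 ('c'): new char, reset run to 1
  Position 4 ('c'): continues run of 'c', length=2
  Position 5 ('c'): continues run of 'c', length=3
  Position 6 ('c'): continues run of 'c', length=4
  Position 7 ('b'): new char, reset run to 1
  Position 8 ('a'): new char, reset run to 1
Longest run: 'c' with length 4

4


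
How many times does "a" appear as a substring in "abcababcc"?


Searching for "a" in "abcababcc"
Scanning each position:
  Position 0: "a" => MATCH
  Position 1: "b" => no
  Position 2: "c" => no
  Position 3: "a" => MATCH
  Position 4: "b" => no
  Position 5: "a" => MATCH
  Position 6: "b" => no
  Position 7: "c" => no
  Position 8: "c" => no
Total occurrences: 3

3


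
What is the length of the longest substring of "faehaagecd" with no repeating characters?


Input: "faehaagecd"
Sliding window (track last position of each char):
  Position 0 ('f'): window [0,0] length 1 -- new best
  Position 1 ('a'): window [0,1] length 2 -- new best
  Position 2 ('e'): window [0,2] length 3 -- new best
  Position 3 ('h'): window [0,3] length 4 -- new best
  Position 4 ('a'): repeat (last at 1), move window start to 2
  Position 4 ('a'): window [2,4] length 3
  Position 5 ('a'): repeat (last at 4), move window start to 5
  Position 5 ('a'): window [5,5] length 1
  Position 6 ('g'): window [5,6] length 2
  Position 7 ('e'): window [5,7] length 3
  Position 8 ('c'): window [5,8] length 4
  Position 9 ('d'): window [5,9] length 5 -- new best
Longest substring with no repeats: "agecd" with length 5

5


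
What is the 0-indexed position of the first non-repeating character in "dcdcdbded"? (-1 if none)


Input: dcdcdbded
Character frequencies:
  'b': 1
  'c': 2
  'd': 5
  'e': 1
Scanning left to right for freq == 1:
  Position 0 ('d'): freq=5, skip
  Position 1 ('c'): freq=2, skip
  Position 2 ('d'): freq=5, skip
  Position 3 ('c'): freq=2, skip
  Position 4 ('d'): freq=5, skip
  Position 5 ('b'): unique! => answer = 5

5


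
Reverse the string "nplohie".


Input: nplohie
Reading characters right to left:
  Position 6: 'e'
  Position 5: 'i'
  Position 4: 'h'
  Position 3: 'o'
  Position 2: 'l'
  Position 1: 'p'
  Position 0: 'n'
Reversed: eiholpn

eiholpn


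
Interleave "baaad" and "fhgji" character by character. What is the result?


Interleaving "baaad" and "fhgji":
  Position 0: 'b' from first, 'f' from second => "bf"
  Position 1: 'a' from first, 'h' from second => "ah"
  Position 2: 'a' from first, 'g' from second => "ag"
  Position 3: 'a' from first, 'j' from second => "aj"
  Position 4: 'd' from first, 'i' from second => "di"
Result: bfahagajdi

bfahagajdi


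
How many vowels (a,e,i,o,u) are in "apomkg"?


Input: apomkg
Checking each character:
  'a' at position 0: vowel (running total: 1)
  'p' at position 1: consonant
  'o' at position 2: vowel (running total: 2)
  'm' at position 3: consonant
  'k' at position 4: consonant
  'g' at position 5: consonant
Total vowels: 2

2


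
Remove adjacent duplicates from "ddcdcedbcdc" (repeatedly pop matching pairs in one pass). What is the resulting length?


Input: ddcdcedbcdc
Stack-based adjacent duplicate removal:
  Read 'd': push. Stack: d
  Read 'd': matches stack top 'd' => pop. Stack: (empty)
  Read 'c': push. Stack: c
  Read 'd': push. Stack: cd
  Read 'c': push. Stack: cdc
  Read 'e': push. Stack: cdce
  Read 'd': push. Stack: cdced
  Read 'b': push. Stack: cdcedb
  Read 'c': push. Stack: cdcedbc
  Read 'd': push. Stack: cdcedbcd
  Read 'c': push. Stack: cdcedbcdc
Final stack: "cdcedbcdc" (length 9)

9


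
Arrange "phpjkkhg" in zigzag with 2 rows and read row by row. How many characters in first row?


Zigzag "phpjkkhg" into 2 rows:
Placing characters:
  'p' => row 0
  'h' => row 1
  'p' => row 0
  'j' => row 1
  'k' => row 0
  'k' => row 1
  'h' => row 0
  'g' => row 1
Rows:
  Row 0: "ppkh"
  Row 1: "hjkg"
First row length: 4

4


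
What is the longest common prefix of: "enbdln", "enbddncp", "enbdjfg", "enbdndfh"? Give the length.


Words: enbdln, enbddncp, enbdjfg, enbdndfh
  Position 0: all 'e' => match
  Position 1: all 'n' => match
  Position 2: all 'b' => match
  Position 3: all 'd' => match
  Position 4: ('l', 'd', 'j', 'n') => mismatch, stop
LCP = "enbd" (length 4)

4


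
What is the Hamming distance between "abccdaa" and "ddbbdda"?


Comparing "abccdaa" and "ddbbdda" position by position:
  Position 0: 'a' vs 'd' => differ
  Position 1: 'b' vs 'd' => differ
  Position 2: 'c' vs 'b' => differ
  Position 3: 'c' vs 'b' => differ
  Position 4: 'd' vs 'd' => same
  Position 5: 'a' vs 'd' => differ
  Position 6: 'a' vs 'a' => same
Total differences (Hamming distance): 5

5


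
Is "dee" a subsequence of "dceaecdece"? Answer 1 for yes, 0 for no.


Check if "dee" is a subsequence of "dceaecdece"
Greedy scan:
  Position 0 ('d'): matches sub[0] = 'd'
  Position 1 ('c'): no match needed
  Position 2 ('e'): matches sub[1] = 'e'
  Position 3 ('a'): no match needed
  Position 4 ('e'): matches sub[2] = 'e'
  Position 5 ('c'): no match needed
  Position 6 ('d'): no match needed
  Position 7 ('e'): no match needed
  Position 8 ('c'): no match needed
  Position 9 ('e'): no match needed
All 3 characters matched => is a subsequence

1


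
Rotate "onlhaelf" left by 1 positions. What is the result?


Input: "onlhaelf", rotate left by 1
First 1 characters: "o"
Remaining characters: "nlhaelf"
Concatenate remaining + first: "nlhaelf" + "o" = "nlhaelfo"

nlhaelfo


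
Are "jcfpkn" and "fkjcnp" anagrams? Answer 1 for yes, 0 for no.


Strings: "jcfpkn", "fkjcnp"
Sorted first:  cfjknp
Sorted second: cfjknp
Sorted forms match => anagrams

1


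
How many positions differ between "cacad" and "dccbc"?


Comparing "cacad" and "dccbc" position by position:
  Position 0: 'c' vs 'd' => DIFFER
  Position 1: 'a' vs 'c' => DIFFER
  Position 2: 'c' vs 'c' => same
  Position 3: 'a' vs 'b' => DIFFER
  Position 4: 'd' vs 'c' => DIFFER
Positions that differ: 4

4


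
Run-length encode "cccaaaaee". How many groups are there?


Input: cccaaaaee
Scanning for consecutive runs:
  Group 1: 'c' x 3 (positions 0-2)
  Group 2: 'a' x 4 (positions 3-6)
  Group 3: 'e' x 2 (positions 7-8)
Total groups: 3

3


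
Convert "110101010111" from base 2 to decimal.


Input: "110101010111" in base 2
Positional expansion:
  Digit '1' (value 1) x 2^11 = 2048
  Digit '1' (value 1) x 2^10 = 1024
  Digit '0' (value 0) x 2^9 = 0
  Digit '1' (value 1) x 2^8 = 256
  Digit '0' (value 0) x 2^7 = 0
  Digit '1' (value 1) x 2^6 = 64
  Digit '0' (value 0) x 2^5 = 0
  Digit '1' (value 1) x 2^4 = 16
  Digit '0' (value 0) x 2^3 = 0
  Digit '1' (value 1) x 2^2 = 4
  Digit '1' (value 1) x 2^1 = 2
  Digit '1' (value 1) x 2^0 = 1
Sum = 3415

3415


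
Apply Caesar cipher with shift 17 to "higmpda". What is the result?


Caesar cipher: shift "higmpda" by 17
  'h' (pos 7) + 17 = pos 24 = 'y'
  'i' (pos 8) + 17 = pos 25 = 'z'
  'g' (pos 6) + 17 = pos 23 = 'x'
  'm' (pos 12) + 17 = pos 3 = 'd'
  'p' (pos 15) + 17 = pos 6 = 'g'
  'd' (pos 3) + 17 = pos 20 = 'u'
  'a' (pos 0) + 17 = pos 17 = 'r'
Result: yzxdgur

yzxdgur


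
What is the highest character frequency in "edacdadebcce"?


Input: edacdadebcce
Character counts:
  'a': 2
  'b': 1
  'c': 3
  'd': 3
  'e': 3
Maximum frequency: 3

3


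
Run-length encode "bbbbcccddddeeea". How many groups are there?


Input: bbbbcccddddeeea
Scanning for consecutive runs:
  Group 1: 'b' x 4 (positions 0-3)
  Group 2: 'c' x 3 (positions 4-6)
  Group 3: 'd' x 4 (positions 7-10)
  Group 4: 'e' x 3 (positions 11-13)
  Group 5: 'a' x 1 (positions 14-14)
Total groups: 5

5


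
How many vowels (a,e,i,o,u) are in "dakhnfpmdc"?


Input: dakhnfpmdc
Checking each character:
  'd' at position 0: consonant
  'a' at position 1: vowel (running total: 1)
  'k' at position 2: consonant
  'h' at position 3: consonant
  'n' at position 4: consonant
  'f' at position 5: consonant
  'p' at position 6: consonant
  'm' at position 7: consonant
  'd' at position 8: consonant
  'c' at position 9: consonant
Total vowels: 1

1


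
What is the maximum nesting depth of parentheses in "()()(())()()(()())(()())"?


Input: "()()(())()()(()())(()())"
Tracking depth:
  Position 0 '(': depth becomes 1
  Position 1 ')': depth becomes 0
  Position 2 '(': depth becomes 1
  Position 3 ')': depth becomes 0
  Position 4 '(': depth becomes 1
  Position 5 '(': depth becomes 2
  Position 6 ')': depth becomes 1
  Position 7 ')': depth becomes 0
  Position 8 '(': depth becomes 1
  Position 9 ')': depth becomes 0
  Position 10 '(': depth becomes 1
  Position 11 ')': depth becomes 0
  Position 12 '(': depth becomes 1
  Position 13 '(': depth becomes 2
  Position 14 ')': depth becomes 1
  Position 15 '(': depth becomes 2
  Position 16 ')': depth becomes 1
  Position 17 ')': depth becomes 0
  Position 18 '(': depth becomes 1
  Position 19 '(': depth becomes 2
  Position 20 ')': depth becomes 1
  Position 21 '(': depth becomes 2
  Position 22 ')': depth becomes 1
  Position 23 ')': depth becomes 0
Maximum depth reached: 2

2


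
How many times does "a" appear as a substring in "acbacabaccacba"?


Searching for "a" in "acbacabaccacba"
Scanning each position:
  Position 0: "a" => MATCH
  Position 1: "c" => no
  Position 2: "b" => no
  Position 3: "a" => MATCH
  Position 4: "c" => no
  Position 5: "a" => MATCH
  Position 6: "b" => no
  Position 7: "a" => MATCH
  Position 8: "c" => no
  Position 9: "c" => no
  Position 10: "a" => MATCH
  Position 11: "c" => no
  Position 12: "b" => no
  Position 13: "a" => MATCH
Total occurrences: 6

6


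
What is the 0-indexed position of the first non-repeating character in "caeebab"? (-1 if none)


Input: caeebab
Character frequencies:
  'a': 2
  'b': 2
  'c': 1
  'e': 2
Scanning left to right for freq == 1:
  Position 0 ('c'): unique! => answer = 0

0


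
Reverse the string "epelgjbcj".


Input: epelgjbcj
Reading characters right to left:
  Position 8: 'j'
  Position 7: 'c'
  Position 6: 'b'
  Position 5: 'j'
  Position 4: 'g'
  Position 3: 'l'
  Position 2: 'e'
  Position 1: 'p'
  Position 0: 'e'
Reversed: jcbjglepe

jcbjglepe


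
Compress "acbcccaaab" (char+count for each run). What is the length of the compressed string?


Input: acbcccaaab
Runs:
  'a' x 1 => "a1"
  'c' x 1 => "c1"
  'b' x 1 => "b1"
  'c' x 3 => "c3"
  'a' x 3 => "a3"
  'b' x 1 => "b1"
Compressed: "a1c1b1c3a3b1"
Compressed length: 12

12


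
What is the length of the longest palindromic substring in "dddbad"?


Input: "dddbad"
Checking substrings for palindromes:
  [0:3] "ddd" (len 3) => palindrome
  [0:2] "dd" (len 2) => palindrome
  [1:3] "dd" (len 2) => palindrome
Longest palindromic substring: "ddd" with length 3

3


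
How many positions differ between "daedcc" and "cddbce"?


Comparing "daedcc" and "cddbce" position by position:
  Position 0: 'd' vs 'c' => DIFFER
  Position 1: 'a' vs 'd' => DIFFER
  Position 2: 'e' vs 'd' => DIFFER
  Position 3: 'd' vs 'b' => DIFFER
  Position 4: 'c' vs 'c' => same
  Position 5: 'c' vs 'e' => DIFFER
Positions that differ: 5

5


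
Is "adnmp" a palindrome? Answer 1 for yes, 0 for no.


Input: adnmp
Reversed: pmnda
  Compare pos 0 ('a') with pos 4 ('p'): MISMATCH
  Compare pos 1 ('d') with pos 3 ('m'): MISMATCH
Result: not a palindrome

0


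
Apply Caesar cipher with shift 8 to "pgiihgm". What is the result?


Caesar cipher: shift "pgiihgm" by 8
  'p' (pos 15) + 8 = pos 23 = 'x'
  'g' (pos 6) + 8 = pos 14 = 'o'
  'i' (pos 8) + 8 = pos 16 = 'q'
  'i' (pos 8) + 8 = pos 16 = 'q'
  'h' (pos 7) + 8 = pos 15 = 'p'
  'g' (pos 6) + 8 = pos 14 = 'o'
  'm' (pos 12) + 8 = pos 20 = 'u'
Result: xoqqpou

xoqqpou


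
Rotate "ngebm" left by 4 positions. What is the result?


Input: "ngebm", rotate left by 4
First 4 characters: "ngeb"
Remaining characters: "m"
Concatenate remaining + first: "m" + "ngeb" = "mngeb"

mngeb


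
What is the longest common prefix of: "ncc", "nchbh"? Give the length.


Words: ncc, nchbh
  Position 0: all 'n' => match
  Position 1: all 'c' => match
  Position 2: ('c', 'h') => mismatch, stop
LCP = "nc" (length 2)

2


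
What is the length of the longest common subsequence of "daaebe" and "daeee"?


LCS of "daaebe" and "daeee"
DP table:
           d    a    e    e    e
      0    0    0    0    0    0
  d   0    1    1    1    1    1
  a   0    1    2    2    2    2
  a   0    1    2    2    2    2
  e   0    1    2    3    3    3
  b   0    1    2    3    3    3
  e   0    1    2    3    4    4
LCS length = dp[6][5] = 4

4


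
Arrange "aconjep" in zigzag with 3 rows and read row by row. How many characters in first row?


Zigzag "aconjep" into 3 rows:
Placing characters:
  'a' => row 0
  'c' => row 1
  'o' => row 2
  'n' => row 1
  'j' => row 0
  'e' => row 1
  'p' => row 2
Rows:
  Row 0: "aj"
  Row 1: "cne"
  Row 2: "op"
First row length: 2

2


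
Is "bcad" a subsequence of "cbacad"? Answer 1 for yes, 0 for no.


Check if "bcad" is a subsequence of "cbacad"
Greedy scan:
  Position 0 ('c'): no match needed
  Position 1 ('b'): matches sub[0] = 'b'
  Position 2 ('a'): no match needed
  Position 3 ('c'): matches sub[1] = 'c'
  Position 4 ('a'): matches sub[2] = 'a'
  Position 5 ('d'): matches sub[3] = 'd'
All 4 characters matched => is a subsequence

1


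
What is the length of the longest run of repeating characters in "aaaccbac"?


Input: "aaaccbac"
Scanning for longest run:
  Position 1 ('a'): continues run of 'a', length=2
  Position 2 ('a'): continues run of 'a', length=3
  Position 3 ('c'): new char, reset run to 1
  Position 4 ('c'): continues run of 'c', length=2
  Position 5 ('b'): new char, reset run to 1
  Position 6 ('a'): new char, reset run to 1
  Position 7 ('c'): new char, reset run to 1
Longest run: 'a' with length 3

3


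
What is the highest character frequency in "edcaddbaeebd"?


Input: edcaddbaeebd
Character counts:
  'a': 2
  'b': 2
  'c': 1
  'd': 4
  'e': 3
Maximum frequency: 4

4


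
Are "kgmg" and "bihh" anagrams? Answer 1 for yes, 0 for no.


Strings: "kgmg", "bihh"
Sorted first:  ggkm
Sorted second: bhhi
Differ at position 0: 'g' vs 'b' => not anagrams

0


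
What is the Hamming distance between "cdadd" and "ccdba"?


Comparing "cdadd" and "ccdba" position by position:
  Position 0: 'c' vs 'c' => same
  Position 1: 'd' vs 'c' => differ
  Position 2: 'a' vs 'd' => differ
  Position 3: 'd' vs 'b' => differ
  Position 4: 'd' vs 'a' => differ
Total differences (Hamming distance): 4

4


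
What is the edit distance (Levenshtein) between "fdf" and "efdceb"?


Computing edit distance: "fdf" -> "efdceb"
DP table:
           e    f    d    c    e    b
      0    1    2    3    4    5    6
  f   1    1    1    2    3    4    5
  d   2    2    2    1    2    3    4
  f   3    3    2    2    2    3    4
Edit distance = dp[3][6] = 4

4


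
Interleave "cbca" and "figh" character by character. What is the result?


Interleaving "cbca" and "figh":
  Position 0: 'c' from first, 'f' from second => "cf"
  Position 1: 'b' from first, 'i' from second => "bi"
  Position 2: 'c' from first, 'g' from second => "cg"
  Position 3: 'a' from first, 'h' from second => "ah"
Result: cfbicgah

cfbicgah


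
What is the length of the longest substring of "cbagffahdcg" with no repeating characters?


Input: "cbagffahdcg"
Sliding window (track last position of each char):
  Position 0 ('c'): window [0,0] length 1 -- new best
  Position 1 ('b'): window [0,1] length 2 -- new best
  Position 2 ('a'): window [0,2] length 3 -- new best
  Position 3 ('g'): window [0,3] length 4 -- new best
  Position 4 ('f'): window [0,4] length 5 -- new best
  Position 5 ('f'): repeat (last at 4), move window start to 5
  Position 5 ('f'): window [5,5] length 1
  Position 6 ('a'): window [5,6] length 2
  Position 7 ('h'): window [5,7] length 3
  Position 8 ('d'): window [5,8] length 4
  Position 9 ('c'): window [5,9] length 5
  Position 10 ('g'): window [5,10] length 6 -- new best
Longest substring with no repeats: "fahdcg" with length 6

6


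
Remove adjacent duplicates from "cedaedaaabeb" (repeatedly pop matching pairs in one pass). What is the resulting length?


Input: cedaedaaabeb
Stack-based adjacent duplicate removal:
  Read 'c': push. Stack: c
  Read 'e': push. Stack: ce
  Read 'd': push. Stack: ced
  Read 'a': push. Stack: ceda
  Read 'e': push. Stack: cedae
  Read 'd': push. Stack: cedaed
  Read 'a': push. Stack: cedaeda
  Read 'a': matches stack top 'a' => pop. Stack: cedaed
  Read 'a': push. Stack: cedaeda
  Read 'b': push. Stack: cedaedab
  Read 'e': push. Stack: cedaedabe
  Read 'b': push. Stack: cedaedabeb
Final stack: "cedaedabeb" (length 10)

10


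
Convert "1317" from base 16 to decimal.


Input: "1317" in base 16
Positional expansion:
  Digit '1' (value 1) x 16^3 = 4096
  Digit '3' (value 3) x 16^2 = 768
  Digit '1' (value 1) x 16^1 = 16
  Digit '7' (value 7) x 16^0 = 7
Sum = 4887

4887


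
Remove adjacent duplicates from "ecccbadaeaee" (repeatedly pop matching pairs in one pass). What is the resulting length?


Input: ecccbadaeaee
Stack-based adjacent duplicate removal:
  Read 'e': push. Stack: e
  Read 'c': push. Stack: ec
  Read 'c': matches stack top 'c' => pop. Stack: e
  Read 'c': push. Stack: ec
  Read 'b': push. Stack: ecb
  Read 'a': push. Stack: ecba
  Read 'd': push. Stack: ecbad
  Read 'a': push. Stack: ecbada
  Read 'e': push. Stack: ecbadae
  Read 'a': push. Stack: ecbadaea
  Read 'e': push. Stack: ecbadaeae
  Read 'e': matches stack top 'e' => pop. Stack: ecbadaea
Final stack: "ecbadaea" (length 8)

8


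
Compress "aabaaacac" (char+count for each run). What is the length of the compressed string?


Input: aabaaacac
Runs:
  'a' x 2 => "a2"
  'b' x 1 => "b1"
  'a' x 3 => "a3"
  'c' x 1 => "c1"
  'a' x 1 => "a1"
  'c' x 1 => "c1"
Compressed: "a2b1a3c1a1c1"
Compressed length: 12

12


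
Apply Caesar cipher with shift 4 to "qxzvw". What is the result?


Caesar cipher: shift "qxzvw" by 4
  'q' (pos 16) + 4 = pos 20 = 'u'
  'x' (pos 23) + 4 = pos 1 = 'b'
  'z' (pos 25) + 4 = pos 3 = 'd'
  'v' (pos 21) + 4 = pos 25 = 'z'
  'w' (pos 22) + 4 = pos 0 = 'a'
Result: ubdza

ubdza


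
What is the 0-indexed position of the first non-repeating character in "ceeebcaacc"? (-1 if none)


Input: ceeebcaacc
Character frequencies:
  'a': 2
  'b': 1
  'c': 4
  'e': 3
Scanning left to right for freq == 1:
  Position 0 ('c'): freq=4, skip
  Position 1 ('e'): freq=3, skip
  Position 2 ('e'): freq=3, skip
  Position 3 ('e'): freq=3, skip
  Position 4 ('b'): unique! => answer = 4

4


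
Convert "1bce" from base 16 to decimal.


Input: "1bce" in base 16
Positional expansion:
  Digit '1' (value 1) x 16^3 = 4096
  Digit 'b' (value 11) x 16^2 = 2816
  Digit 'c' (value 12) x 16^1 = 192
  Digit 'e' (value 14) x 16^0 = 14
Sum = 7118

7118


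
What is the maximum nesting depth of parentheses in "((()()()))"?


Input: "((()()()))"
Tracking depth:
  Position 0 '(': depth becomes 1
  Position 1 '(': depth becomes 2
  Position 2 '(': depth becomes 3
  Position 3 ')': depth becomes 2
  Position 4 '(': depth becomes 3
  Position 5 ')': depth becomes 2
  Position 6 '(': depth becomes 3
  Position 7 ')': depth becomes 2
  Position 8 ')': depth becomes 1
  Position 9 ')': depth becomes 0
Maximum depth reached: 3

3


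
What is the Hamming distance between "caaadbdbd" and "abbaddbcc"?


Comparing "caaadbdbd" and "abbaddbcc" position by position:
  Position 0: 'c' vs 'a' => differ
  Position 1: 'a' vs 'b' => differ
  Position 2: 'a' vs 'b' => differ
  Position 3: 'a' vs 'a' => same
  Position 4: 'd' vs 'd' => same
  Position 5: 'b' vs 'd' => differ
  Position 6: 'd' vs 'b' => differ
  Position 7: 'b' vs 'c' => differ
  Position 8: 'd' vs 'c' => differ
Total differences (Hamming distance): 7

7


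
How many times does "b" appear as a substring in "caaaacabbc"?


Searching for "b" in "caaaacabbc"
Scanning each position:
  Position 0: "c" => no
  Position 1: "a" => no
  Position 2: "a" => no
  Position 3: "a" => no
  Position 4: "a" => no
  Position 5: "c" => no
  Position 6: "a" => no
  Position 7: "b" => MATCH
  Position 8: "b" => MATCH
  Position 9: "c" => no
Total occurrences: 2

2


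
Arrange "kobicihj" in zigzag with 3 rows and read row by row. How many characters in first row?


Zigzag "kobicihj" into 3 rows:
Placing characters:
  'k' => row 0
  'o' => row 1
  'b' => row 2
  'i' => row 1
  'c' => row 0
  'i' => row 1
  'h' => row 2
  'j' => row 1
Rows:
  Row 0: "kc"
  Row 1: "oiij"
  Row 2: "bh"
First row length: 2

2


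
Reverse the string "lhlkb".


Input: lhlkb
Reading characters right to left:
  Position 4: 'b'
  Position 3: 'k'
  Position 2: 'l'
  Position 1: 'h'
  Position 0: 'l'
Reversed: bklhl

bklhl


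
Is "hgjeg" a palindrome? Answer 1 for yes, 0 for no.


Input: hgjeg
Reversed: gejgh
  Compare pos 0 ('h') with pos 4 ('g'): MISMATCH
  Compare pos 1 ('g') with pos 3 ('e'): MISMATCH
Result: not a palindrome

0


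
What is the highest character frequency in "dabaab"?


Input: dabaab
Character counts:
  'a': 3
  'b': 2
  'd': 1
Maximum frequency: 3

3


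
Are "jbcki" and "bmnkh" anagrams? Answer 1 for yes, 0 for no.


Strings: "jbcki", "bmnkh"
Sorted first:  bcijk
Sorted second: bhkmn
Differ at position 1: 'c' vs 'h' => not anagrams

0


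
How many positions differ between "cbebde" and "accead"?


Comparing "cbebde" and "accead" position by position:
  Position 0: 'c' vs 'a' => DIFFER
  Position 1: 'b' vs 'c' => DIFFER
  Position 2: 'e' vs 'c' => DIFFER
  Position 3: 'b' vs 'e' => DIFFER
  Position 4: 'd' vs 'a' => DIFFER
  Position 5: 'e' vs 'd' => DIFFER
Positions that differ: 6

6


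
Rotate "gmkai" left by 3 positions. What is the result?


Input: "gmkai", rotate left by 3
First 3 characters: "gmk"
Remaining characters: "ai"
Concatenate remaining + first: "ai" + "gmk" = "aigmk"

aigmk


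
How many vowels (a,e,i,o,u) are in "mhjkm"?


Input: mhjkm
Checking each character:
  'm' at position 0: consonant
  'h' at position 1: consonant
  'j' at position 2: consonant
  'k' at position 3: consonant
  'm' at position 4: consonant
Total vowels: 0

0


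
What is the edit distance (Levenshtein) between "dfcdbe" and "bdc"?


Computing edit distance: "dfcdbe" -> "bdc"
DP table:
           b    d    c
      0    1    2    3
  d   1    1    1    2
  f   2    2    2    2
  c   3    3    3    2
  d   4    4    3    3
  b   5    4    4    4
  e   6    5    5    5
Edit distance = dp[6][3] = 5

5


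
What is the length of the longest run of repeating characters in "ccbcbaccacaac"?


Input: "ccbcbaccacaac"
Scanning for longest run:
  Position 1 ('c'): continues run of 'c', length=2
  Position 2 ('b'): new char, reset run to 1
  Position 3 ('c'): new char, reset run to 1
  Position 4 ('b'): new char, reset run to 1
  Position 5 ('a'): new char, reset run to 1
  Position 6 ('c'): new char, reset run to 1
  Position 7 ('c'): continues run of 'c', length=2
  Position 8 ('a'): new char, reset run to 1
  Position 9 ('c'): new char, reset run to 1
  Position 10 ('a'): new char, reset run to 1
  Position 11 ('a'): continues run of 'a', length=2
  Position 12 ('c'): new char, reset run to 1
Longest run: 'c' with length 2

2


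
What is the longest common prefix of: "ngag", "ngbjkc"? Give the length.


Words: ngag, ngbjkc
  Position 0: all 'n' => match
  Position 1: all 'g' => match
  Position 2: ('a', 'b') => mismatch, stop
LCP = "ng" (length 2)

2


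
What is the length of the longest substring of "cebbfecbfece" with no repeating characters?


Input: "cebbfecbfece"
Sliding window (track last position of each char):
  Position 0 ('c'): window [0,0] length 1 -- new best
  Position 1 ('e'): window [0,1] length 2 -- new best
  Position 2 ('b'): window [0,2] length 3 -- new best
  Position 3 ('b'): repeat (last at 2), move window start to 3
  Position 3 ('b'): window [3,3] length 1
  Position 4 ('f'): window [3,4] length 2
  Position 5 ('e'): window [3,5] length 3
  Position 6 ('c'): window [3,6] length 4 -- new best
  Position 7 ('b'): repeat (last at 3), move window start to 4
  Position 7 ('b'): window [4,7] length 4
  Position 8 ('f'): repeat (last at 4), move window start to 5
  Position 8 ('f'): window [5,8] length 4
  Position 9 ('e'): repeat (last at 5), move window start to 6
  Position 9 ('e'): window [6,9] length 4
  Position 10 ('c'): repeat (last at 6), move window start to 7
  Position 10 ('c'): window [7,10] length 4
  Position 11 ('e'): repeat (last at 9), move window start to 10
  Position 11 ('e'): window [10,11] length 2
Longest substring with no repeats: "bfec" with length 4

4


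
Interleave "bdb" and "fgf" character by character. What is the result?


Interleaving "bdb" and "fgf":
  Position 0: 'b' from first, 'f' from second => "bf"
  Position 1: 'd' from first, 'g' from second => "dg"
  Position 2: 'b' from first, 'f' from second => "bf"
Result: bfdgbf

bfdgbf


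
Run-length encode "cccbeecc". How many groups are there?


Input: cccbeecc
Scanning for consecutive runs:
  Group 1: 'c' x 3 (positions 0-2)
  Group 2: 'b' x 1 (positions 3-3)
  Group 3: 'e' x 2 (positions 4-5)
  Group 4: 'c' x 2 (positions 6-7)
Total groups: 4

4


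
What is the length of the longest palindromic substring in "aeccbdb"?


Input: "aeccbdb"
Checking substrings for palindromes:
  [4:7] "bdb" (len 3) => palindrome
  [2:4] "cc" (len 2) => palindrome
Longest palindromic substring: "bdb" with length 3

3


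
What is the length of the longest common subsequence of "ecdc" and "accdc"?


LCS of "ecdc" and "accdc"
DP table:
           a    c    c    d    c
      0    0    0    0    0    0
  e   0    0    0    0    0    0
  c   0    0    1    1    1    1
  d   0    0    1    1    2    2
  c   0    0    1    2    2    3
LCS length = dp[4][5] = 3

3


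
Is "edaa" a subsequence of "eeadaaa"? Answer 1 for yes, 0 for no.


Check if "edaa" is a subsequence of "eeadaaa"
Greedy scan:
  Position 0 ('e'): matches sub[0] = 'e'
  Position 1 ('e'): no match needed
  Position 2 ('a'): no match needed
  Position 3 ('d'): matches sub[1] = 'd'
  Position 4 ('a'): matches sub[2] = 'a'
  Position 5 ('a'): matches sub[3] = 'a'
  Position 6 ('a'): no match needed
All 4 characters matched => is a subsequence

1


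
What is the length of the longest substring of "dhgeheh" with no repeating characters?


Input: "dhgeheh"
Sliding window (track last position of each char):
  Position 0 ('d'): window [0,0] length 1 -- new best
  Position 1 ('h'): window [0,1] length 2 -- new best
  Position 2 ('g'): window [0,2] length 3 -- new best
  Position 3 ('e'): window [0,3] length 4 -- new best
  Position 4 ('h'): repeat (last at 1), move window start to 2
  Position 4 ('h'): window [2,4] length 3
  Position 5 ('e'): repeat (last at 3), move window start to 4
  Position 5 ('e'): window [4,5] length 2
  Position 6 ('h'): repeat (last at 4), move window start to 5
  Position 6 ('h'): window [5,6] length 2
Longest substring with no repeats: "dhge" with length 4

4


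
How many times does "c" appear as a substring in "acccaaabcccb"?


Searching for "c" in "acccaaabcccb"
Scanning each position:
  Position 0: "a" => no
  Position 1: "c" => MATCH
  Position 2: "c" => MATCH
  Position 3: "c" => MATCH
  Position 4: "a" => no
  Position 5: "a" => no
  Position 6: "a" => no
  Position 7: "b" => no
  Position 8: "c" => MATCH
  Position 9: "c" => MATCH
  Position 10: "c" => MATCH
  Position 11: "b" => no
Total occurrences: 6

6


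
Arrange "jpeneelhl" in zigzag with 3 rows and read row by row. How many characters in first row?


Zigzag "jpeneelhl" into 3 rows:
Placing characters:
  'j' => row 0
  'p' => row 1
  'e' => row 2
  'n' => row 1
  'e' => row 0
  'e' => row 1
  'l' => row 2
  'h' => row 1
  'l' => row 0
Rows:
  Row 0: "jel"
  Row 1: "pneh"
  Row 2: "el"
First row length: 3

3


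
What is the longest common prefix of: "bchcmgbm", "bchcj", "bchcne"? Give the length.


Words: bchcmgbm, bchcj, bchcne
  Position 0: all 'b' => match
  Position 1: all 'c' => match
  Position 2: all 'h' => match
  Position 3: all 'c' => match
  Position 4: ('m', 'j', 'n') => mismatch, stop
LCP = "bchc" (length 4)

4


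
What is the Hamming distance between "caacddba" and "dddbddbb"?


Comparing "caacddba" and "dddbddbb" position by position:
  Position 0: 'c' vs 'd' => differ
  Position 1: 'a' vs 'd' => differ
  Position 2: 'a' vs 'd' => differ
  Position 3: 'c' vs 'b' => differ
  Position 4: 'd' vs 'd' => same
  Position 5: 'd' vs 'd' => same
  Position 6: 'b' vs 'b' => same
  Position 7: 'a' vs 'b' => differ
Total differences (Hamming distance): 5

5


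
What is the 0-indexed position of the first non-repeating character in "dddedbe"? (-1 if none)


Input: dddedbe
Character frequencies:
  'b': 1
  'd': 4
  'e': 2
Scanning left to right for freq == 1:
  Position 0 ('d'): freq=4, skip
  Position 1 ('d'): freq=4, skip
  Position 2 ('d'): freq=4, skip
  Position 3 ('e'): freq=2, skip
  Position 4 ('d'): freq=4, skip
  Position 5 ('b'): unique! => answer = 5

5


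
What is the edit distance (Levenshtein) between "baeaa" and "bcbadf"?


Computing edit distance: "baeaa" -> "bcbadf"
DP table:
           b    c    b    a    d    f
      0    1    2    3    4    5    6
  b   1    0    1    2    3    4    5
  a   2    1    1    2    2    3    4
  e   3    2    2    2    3    3    4
  a   4    3    3    3    2    3    4
  a   5    4    4    4    3    3    4
Edit distance = dp[5][6] = 4

4


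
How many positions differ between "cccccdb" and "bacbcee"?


Comparing "cccccdb" and "bacbcee" position by position:
  Position 0: 'c' vs 'b' => DIFFER
  Position 1: 'c' vs 'a' => DIFFER
  Position 2: 'c' vs 'c' => same
  Position 3: 'c' vs 'b' => DIFFER
  Position 4: 'c' vs 'c' => same
  Position 5: 'd' vs 'e' => DIFFER
  Position 6: 'b' vs 'e' => DIFFER
Positions that differ: 5

5


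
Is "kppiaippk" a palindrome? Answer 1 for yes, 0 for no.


Input: kppiaippk
Reversed: kppiaippk
  Compare pos 0 ('k') with pos 8 ('k'): match
  Compare pos 1 ('p') with pos 7 ('p'): match
  Compare pos 2 ('p') with pos 6 ('p'): match
  Compare pos 3 ('i') with pos 5 ('i'): match
Result: palindrome

1


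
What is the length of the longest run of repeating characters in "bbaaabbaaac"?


Input: "bbaaabbaaac"
Scanning for longest run:
  Position 1 ('b'): continues run of 'b', length=2
  Position 2 ('a'): new char, reset run to 1
  Position 3 ('a'): continues run of 'a', length=2
  Position 4 ('a'): continues run of 'a', length=3
  Position 5 ('b'): new char, reset run to 1
  Position 6 ('b'): continues run of 'b', length=2
  Position 7 ('a'): new char, reset run to 1
  Position 8 ('a'): continues run of 'a', length=2
  Position 9 ('a'): continues run of 'a', length=3
  Position 10 ('c'): new char, reset run to 1
Longest run: 'a' with length 3

3


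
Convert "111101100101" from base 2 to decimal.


Input: "111101100101" in base 2
Positional expansion:
  Digit '1' (value 1) x 2^11 = 2048
  Digit '1' (value 1) x 2^10 = 1024
  Digit '1' (value 1) x 2^9 = 512
  Digit '1' (value 1) x 2^8 = 256
  Digit '0' (value 0) x 2^7 = 0
  Digit '1' (value 1) x 2^6 = 64
  Digit '1' (value 1) x 2^5 = 32
  Digit '0' (value 0) x 2^4 = 0
  Digit '0' (value 0) x 2^3 = 0
  Digit '1' (value 1) x 2^2 = 4
  Digit '0' (value 0) x 2^1 = 0
  Digit '1' (value 1) x 2^0 = 1
Sum = 3941

3941


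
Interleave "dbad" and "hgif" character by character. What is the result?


Interleaving "dbad" and "hgif":
  Position 0: 'd' from first, 'h' from second => "dh"
  Position 1: 'b' from first, 'g' from second => "bg"
  Position 2: 'a' from first, 'i' from second => "ai"
  Position 3: 'd' from first, 'f' from second => "df"
Result: dhbgaidf

dhbgaidf


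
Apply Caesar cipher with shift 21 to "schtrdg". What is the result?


Caesar cipher: shift "schtrdg" by 21
  's' (pos 18) + 21 = pos 13 = 'n'
  'c' (pos 2) + 21 = pos 23 = 'x'
  'h' (pos 7) + 21 = pos 2 = 'c'
  't' (pos 19) + 21 = pos 14 = 'o'
  'r' (pos 17) + 21 = pos 12 = 'm'
  'd' (pos 3) + 21 = pos 24 = 'y'
  'g' (pos 6) + 21 = pos 1 = 'b'
Result: nxcomyb

nxcomyb


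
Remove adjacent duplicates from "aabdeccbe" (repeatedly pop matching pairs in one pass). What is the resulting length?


Input: aabdeccbe
Stack-based adjacent duplicate removal:
  Read 'a': push. Stack: a
  Read 'a': matches stack top 'a' => pop. Stack: (empty)
  Read 'b': push. Stack: b
  Read 'd': push. Stack: bd
  Read 'e': push. Stack: bde
  Read 'c': push. Stack: bdec
  Read 'c': matches stack top 'c' => pop. Stack: bde
  Read 'b': push. Stack: bdeb
  Read 'e': push. Stack: bdebe
Final stack: "bdebe" (length 5)

5


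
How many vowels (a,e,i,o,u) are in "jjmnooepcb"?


Input: jjmnooepcb
Checking each character:
  'j' at position 0: consonant
  'j' at position 1: consonant
  'm' at position 2: consonant
  'n' at position 3: consonant
  'o' at position 4: vowel (running total: 1)
  'o' at position 5: vowel (running total: 2)
  'e' at position 6: vowel (running total: 3)
  'p' at position 7: consonant
  'c' at position 8: consonant
  'b' at position 9: consonant
Total vowels: 3

3


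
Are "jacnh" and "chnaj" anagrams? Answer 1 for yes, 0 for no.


Strings: "jacnh", "chnaj"
Sorted first:  achjn
Sorted second: achjn
Sorted forms match => anagrams

1


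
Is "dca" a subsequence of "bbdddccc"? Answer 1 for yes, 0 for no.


Check if "dca" is a subsequence of "bbdddccc"
Greedy scan:
  Position 0 ('b'): no match needed
  Position 1 ('b'): no match needed
  Position 2 ('d'): matches sub[0] = 'd'
  Position 3 ('d'): no match needed
  Position 4 ('d'): no match needed
  Position 5 ('c'): matches sub[1] = 'c'
  Position 6 ('c'): no match needed
  Position 7 ('c'): no match needed
Only matched 2/3 characters => not a subsequence

0


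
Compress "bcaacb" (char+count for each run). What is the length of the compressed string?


Input: bcaacb
Runs:
  'b' x 1 => "b1"
  'c' x 1 => "c1"
  'a' x 2 => "a2"
  'c' x 1 => "c1"
  'b' x 1 => "b1"
Compressed: "b1c1a2c1b1"
Compressed length: 10

10


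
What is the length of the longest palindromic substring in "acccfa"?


Input: "acccfa"
Checking substrings for palindromes:
  [1:4] "ccc" (len 3) => palindrome
  [1:3] "cc" (len 2) => palindrome
  [2:4] "cc" (len 2) => palindrome
Longest palindromic substring: "ccc" with length 3

3


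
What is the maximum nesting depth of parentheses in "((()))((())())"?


Input: "((()))((())())"
Tracking depth:
  Position 0 '(': depth becomes 1
  Position 1 '(': depth becomes 2
  Position 2 '(': depth becomes 3
  Position 3 ')': depth becomes 2
  Position 4 ')': depth becomes 1
  Position 5 ')': depth becomes 0
  Position 6 '(': depth becomes 1
  Position 7 '(': depth becomes 2
  Position 8 '(': depth becomes 3
  Position 9 ')': depth becomes 2
  Position 10 ')': depth becomes 1
  Position 11 '(': depth becomes 2
  Position 12 ')': depth becomes 1
  Position 13 ')': depth becomes 0
Maximum depth reached: 3

3


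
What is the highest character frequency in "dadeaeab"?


Input: dadeaeab
Character counts:
  'a': 3
  'b': 1
  'd': 2
  'e': 2
Maximum frequency: 3

3
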